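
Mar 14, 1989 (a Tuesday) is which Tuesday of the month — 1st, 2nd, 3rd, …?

Day 14 falls in week ⌈14/7⌉ of the month.
Days 1–7 hold the 1st Tuesday, 8–14 the 2nd, 15–21 the 3rd, 22–28 the 4th, 29–31 the 5th.
14 is in the range for the 2nd.

2nd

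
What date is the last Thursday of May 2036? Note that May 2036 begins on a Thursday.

May 2036 begins on a Thursday, so the first Thursday is May 1.
May 2036 has 31 days. Adding weeks: 1, 8, 15, 22, 29 — the last one ≤ 31 is the 29th.

29 May 2036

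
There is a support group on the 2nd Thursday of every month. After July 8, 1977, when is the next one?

July 14, 1977

July 1977 starts on a Friday; its first Thursday is the 7th, so the 2nd Thursday is the 14th — July 14, 1977.
July 14, 1977 is after July 8, 1977, so that is the next one.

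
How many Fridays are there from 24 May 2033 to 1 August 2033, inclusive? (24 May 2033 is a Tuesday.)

24 May 2033 is a Tuesday; the first Friday on or after it is 27 May 2033 (3 days later).
From 27 May 2033 to 1 August 2033: 4 + 30 + 31 + 1 = 66 days (rest of May, June, July, August).
66 ÷ 7 = 9 full weeks with remainder 3, so 9 more Fridays after the first → 10.

10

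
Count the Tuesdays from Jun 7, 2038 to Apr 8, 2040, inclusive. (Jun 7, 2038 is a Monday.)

96

Jun 7, 2038 is a Monday; the first Tuesday on or after it is Jun 8, 2038 (1 day later).
From Jun 8, 2038 to Apr 8, 2040: 206 + 365 + 99 = 670 days (rest of 2038, 2039, to Apr 8, 2040 in 2040).
670 ÷ 7 = 95 full weeks with remainder 5, so 95 more Tuesdays after the first → 96.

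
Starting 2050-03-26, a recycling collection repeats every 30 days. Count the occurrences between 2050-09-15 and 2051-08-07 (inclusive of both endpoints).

Occurrences land 30·i days after 2050-03-26 for i = 0, 1, 2, …
2050-09-15 is 173 days after the start; 173 ÷ 30 = 5 remainder 23; since the remainder is 23, round up to i = 6. First occurrence in the window: #7 on 2050-09-22 (6×30 = 180 days in).
2051-08-07 is 499 days after the start; 499 ÷ 30 = 16 remainder 19. Last occurrence in the window: #17 on 2051-07-19.
Occurrences #7 through #17: 11 in total.

11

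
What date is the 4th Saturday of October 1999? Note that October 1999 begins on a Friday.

October 1999 begins on a Friday, so the first Saturday is October 2 (1 day later).
The 4th Saturday is 3 weeks later: 2 + 21 = 23.

1999-10-23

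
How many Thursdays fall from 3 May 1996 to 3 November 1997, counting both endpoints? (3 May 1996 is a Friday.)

78

3 May 1996 is a Friday; the first Thursday on or after it is 9 May 1996 (6 days later).
From 9 May 1996 to 3 November 1997: 236 + 307 = 543 days (rest of 1996, to 3 November 1997 in 1997).
543 ÷ 7 = 77 full weeks with remainder 4, so 77 more Thursdays after the first → 78.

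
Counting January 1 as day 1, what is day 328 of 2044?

January has 31 days (328 − 31 = 297 remain).
February has 29 days (297 − 29 = 268 remain).
March has 31 days (268 − 31 = 237 remain).
April has 30 days (237 − 30 = 207 remain).
May has 31 days (207 − 31 = 176 remain).
June has 30 days (176 − 30 = 146 remain).
July has 31 days (146 − 31 = 115 remain).
August has 31 days (115 − 31 = 84 remain).
September has 30 days (84 − 30 = 54 remain).
October has 31 days (54 − 31 = 23 remain).
23 into November → November 23.

23 November 2044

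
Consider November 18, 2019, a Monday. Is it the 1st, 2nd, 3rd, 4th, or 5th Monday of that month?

3rd

Day 18 falls in week ⌈18/7⌉ of the month.
Days 1–7 hold the 1st Monday, 8–14 the 2nd, 15–21 the 3rd, 22–28 the 4th, 29–31 the 5th.
18 is in the range for the 3rd.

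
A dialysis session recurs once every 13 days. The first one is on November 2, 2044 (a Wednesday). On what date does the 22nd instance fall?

The 22nd occurrence is 21 intervals after the first: 21 × 13 = 273 days after November 2, 2044.
November has 30 days — 28 days to the end of November leaves 245.
December has 31 days (214 left).
January has 31 days (183 left).
February has 28 days (155 left).
March has 31 days (124 left).
April has 30 days (94 left).
May has 31 days (63 left).
June has 30 days (33 left).
July has 31 days (2 left).
2 days into August → August 2, 2045.

August 2, 2045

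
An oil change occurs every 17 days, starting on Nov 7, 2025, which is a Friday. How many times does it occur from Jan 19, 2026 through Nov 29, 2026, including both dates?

Occurrences land 17·i days after Nov 7, 2025 for i = 0, 1, 2, …
Jan 19, 2026 is 73 days after the start; 73 ÷ 17 = 4 remainder 5; since the remainder is 5, round up to i = 5. First occurrence in the window: #6 on Jan 31, 2026 (5×17 = 85 days in).
Nov 29, 2026 is 387 days after the start; 387 ÷ 17 = 22 remainder 13. Last occurrence in the window: #23 on Nov 16, 2026.
Occurrences #6 through #23: 18 in total.

18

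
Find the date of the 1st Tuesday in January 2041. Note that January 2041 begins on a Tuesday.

January 2041 begins on a Tuesday, so the first Tuesday is January 1.

January 1, 2041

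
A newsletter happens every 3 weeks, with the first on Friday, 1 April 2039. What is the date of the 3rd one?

13 May 2039

The 3rd occurrence is 2 intervals after the first: 2 × 21 = 42 days after 1 April 2039.
April has 30 days — 29 days to the end of April leaves 13.
13 days into May → 13 May 2039.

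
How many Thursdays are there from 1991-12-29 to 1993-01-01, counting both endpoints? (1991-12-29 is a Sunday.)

1991-12-29 is a Sunday; the first Thursday on or after it is 1992-01-02 (4 days later).
From 1992-01-02 to 1993-01-01: 364 + 1 = 365 days (rest of 1992, to 1993-01-01 in 1993).
365 ÷ 7 = 52 full weeks with remainder 1, so 52 more Thursdays after the first → 53.

53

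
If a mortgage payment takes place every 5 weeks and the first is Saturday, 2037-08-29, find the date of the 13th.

2038-10-23

The 13th occurrence is 12 intervals after the first: 12 × 35 = 420 days after 2037-08-29.
August has 31 days — 2 days to the end of August leaves 418.
From end of August to end of 2037 is 122 days (296 left).
January has 31 days (265 left).
February has 28 days (237 left).
March has 31 days (206 left).
April has 30 days (176 left).
May has 31 days (145 left).
June has 30 days (115 left).
July has 31 days (84 left).
August has 31 days (53 left).
September has 30 days (23 left).
23 days into October → 2038-10-23.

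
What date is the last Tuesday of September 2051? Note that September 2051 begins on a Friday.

2051-09-26

September 2051 begins on a Friday, so the first Tuesday is September 5 (4 days later).
September 2051 has 30 days. Adding weeks: 5, 12, 19, 26 — the last one ≤ 30 is the 26th.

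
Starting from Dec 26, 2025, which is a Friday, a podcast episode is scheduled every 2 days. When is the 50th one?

The 50th occurrence is 49 intervals after the first: 49 × 2 = 98 days after Dec 26, 2025.
Dec has 31 days — 5 days to the end of Dec leaves 93.
Jan has 31 days (62 left).
Feb has 28 days (34 left).
Mar has 31 days (3 left).
3 days into Apr → Apr 3, 2026.

Apr 3, 2026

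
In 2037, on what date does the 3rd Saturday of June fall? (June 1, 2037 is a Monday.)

June 2037 begins on a Monday, so the first Saturday is June 6 (5 days later).
The 3rd Saturday is 2 weeks later: 6 + 14 = 20.

June 20, 2037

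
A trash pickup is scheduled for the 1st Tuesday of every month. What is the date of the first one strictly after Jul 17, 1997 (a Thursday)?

Jul 1997 starts on a Tuesday, so its 1st Tuesday is Jul 1, 1997.
That is not after Jul 17, 1997, so look at Aug 1997.
Aug 1997 starts on a Friday, so its 1st Tuesday is Aug 5, 1997 (4 days in).

Aug 5, 1997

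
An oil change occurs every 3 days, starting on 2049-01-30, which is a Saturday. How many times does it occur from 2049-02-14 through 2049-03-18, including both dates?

Occurrences land 3·i days after 2049-01-30 for i = 0, 1, 2, …
2049-02-14 is 15 days after the start; 15 ÷ 3 = 5 remainder 0. First occurrence in the window: #6 on 2049-02-14 (5×3 = 15 days in).
2049-03-18 is 47 days after the start; 47 ÷ 3 = 15 remainder 2. Last occurrence in the window: #16 on 2049-03-16.
Occurrences #6 through #16: 11 in total.

11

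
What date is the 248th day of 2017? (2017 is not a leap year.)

5 September 2017

January has 31 days (248 − 31 = 217 remain).
February has 28 days (217 − 28 = 189 remain).
March has 31 days (189 − 31 = 158 remain).
April has 30 days (158 − 30 = 128 remain).
May has 31 days (128 − 31 = 97 remain).
June has 30 days (97 − 30 = 67 remain).
July has 31 days (67 − 31 = 36 remain).
August has 31 days (36 − 31 = 5 remain).
5 into September → September 5.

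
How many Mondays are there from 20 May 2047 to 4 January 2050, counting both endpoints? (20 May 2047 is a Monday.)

20 May 2047 is a Monday; the first Monday on or after it is 20 May 2047.
From 20 May 2047 to 4 January 2050: 225 + 366 + 365 + 4 = 960 days (rest of 2047, 2048, 2049, to 4 January 2050 in 2050).
960 ÷ 7 = 137 full weeks with remainder 1, so 137 more Mondays after the first → 138.

138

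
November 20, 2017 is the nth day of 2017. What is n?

Days in months before November: 31 + 28 + 31 + 30 + 31 + 30 + 31 + 31 + 30 + 31 = 304.
Plus 20 days into November → day 324.

324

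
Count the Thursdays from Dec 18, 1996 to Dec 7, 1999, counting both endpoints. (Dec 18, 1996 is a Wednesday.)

Dec 18, 1996 is a Wednesday; the first Thursday on or after it is Dec 19, 1996 (1 day later).
From Dec 19, 1996 to Dec 7, 1999: 12 + 365 + 365 + 341 = 1083 days (rest of 1996, 1997, 1998, to Dec 7, 1999 in 1999).
1083 ÷ 7 = 154 full weeks with remainder 5, so 154 more Thursdays after the first → 155.

155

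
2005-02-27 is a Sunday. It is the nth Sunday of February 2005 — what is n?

4th

Day 27 falls in week ⌈27/7⌉ of the month.
Days 1–7 hold the 1st Sunday, 8–14 the 2nd, 15–21 the 3rd, 22–28 the 4th, 29–31 the 5th.
27 is in the range for the 4th.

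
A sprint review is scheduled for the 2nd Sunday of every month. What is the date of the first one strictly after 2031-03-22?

March 2031 starts on a Saturday; its first Sunday is the 2nd, so the 2nd Sunday is the 9th — 2031-03-09.
That is not after 2031-03-22, so look at April 2031.
April 2031 starts on a Tuesday; its first Sunday is the 6th, so the 2nd Sunday is the 13th — 2031-04-13.

2031-04-13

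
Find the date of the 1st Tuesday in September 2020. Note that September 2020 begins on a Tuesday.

September 2020 begins on a Tuesday, so the first Tuesday is September 1.

2020-09-01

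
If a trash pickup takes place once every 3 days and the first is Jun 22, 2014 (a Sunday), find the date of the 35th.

The 35th occurrence is 34 intervals after the first: 34 × 3 = 102 days after Jun 22, 2014.
Jun has 30 days — 8 days to the end of Jun leaves 94.
Jul has 31 days (63 left).
Aug has 31 days (32 left).
Sep has 30 days (2 left).
2 days into Oct → Oct 2, 2014.

Oct 2, 2014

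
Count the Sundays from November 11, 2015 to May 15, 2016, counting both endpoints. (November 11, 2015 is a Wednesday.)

November 11, 2015 is a Wednesday; the first Sunday on or after it is November 15, 2015 (4 days later).
From November 15, 2015 to May 15, 2016: 15 + 31 + 31 + 29 + 31 + 30 + 15 = 182 days (rest of November, December, January, February, March, April, May).
182 ÷ 7 = 26 full weeks with remainder 0, so 26 more Sundays after the first → 27.

27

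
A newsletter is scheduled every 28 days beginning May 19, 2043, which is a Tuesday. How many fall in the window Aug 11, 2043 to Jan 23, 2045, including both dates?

Occurrences land 28·i days after May 19, 2043 for i = 0, 1, 2, …
Aug 11, 2043 is 84 days after the start; 84 ÷ 28 = 3 remainder 0. First occurrence in the window: #4 on Aug 11, 2043 (3×28 = 84 days in).
Jan 23, 2045 is 615 days after the start; 615 ÷ 28 = 21 remainder 27. Last occurrence in the window: #22 on Dec 27, 2044.
Occurrences #4 through #22: 19 in total.

19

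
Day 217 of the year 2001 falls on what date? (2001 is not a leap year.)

August 5, 2001

January has 31 days (217 − 31 = 186 remain).
February has 28 days (186 − 28 = 158 remain).
March has 31 days (158 − 31 = 127 remain).
April has 30 days (127 − 30 = 97 remain).
May has 31 days (97 − 31 = 66 remain).
June has 30 days (66 − 30 = 36 remain).
July has 31 days (36 − 31 = 5 remain).
5 into August → August 5.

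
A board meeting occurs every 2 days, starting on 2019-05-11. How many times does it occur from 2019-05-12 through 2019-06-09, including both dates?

Occurrences land 2·i days after 2019-05-11 for i = 0, 1, 2, …
2019-05-12 is 1 day after the start; 1 ÷ 2 = 0 remainder 1; since the remainder is 1, round up to i = 1. First occurrence in the window: #2 on 2019-05-13 (1×2 = 2 days in).
2019-06-09 is 29 days after the start; 29 ÷ 2 = 14 remainder 1. Last occurrence in the window: #15 on 2019-06-08.
Occurrences #2 through #15: 14 in total.

14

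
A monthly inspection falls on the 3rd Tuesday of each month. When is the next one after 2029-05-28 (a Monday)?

2029-06-19

May 2029 starts on a Tuesday; its first Tuesday is the 1st, so the 3rd Tuesday is the 15th — 2029-05-15.
That is not after 2029-05-28, so look at June 2029.
June 2029 starts on a Friday; its first Tuesday is the 5th, so the 3rd Tuesday is the 19th — 2029-06-19.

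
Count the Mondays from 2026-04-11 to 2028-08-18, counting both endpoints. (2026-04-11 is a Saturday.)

123

2026-04-11 is a Saturday; the first Monday on or after it is 2026-04-13 (2 days later).
From 2026-04-13 to 2028-08-18: 262 + 365 + 231 = 858 days (rest of 2026, 2027, to 2028-08-18 in 2028).
858 ÷ 7 = 122 full weeks with remainder 4, so 122 more Mondays after the first → 123.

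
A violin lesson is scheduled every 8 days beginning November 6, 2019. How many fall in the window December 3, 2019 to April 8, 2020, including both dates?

Occurrences land 8·i days after November 6, 2019 for i = 0, 1, 2, …
December 3, 2019 is 27 days after the start; 27 ÷ 8 = 3 remainder 3; since the remainder is 3, round up to i = 4. First occurrence in the window: #5 on December 8, 2019 (4×8 = 32 days in).
April 8, 2020 is 154 days after the start; 154 ÷ 8 = 19 remainder 2. Last occurrence in the window: #20 on April 6, 2020.
Occurrences #5 through #20: 16 in total.

16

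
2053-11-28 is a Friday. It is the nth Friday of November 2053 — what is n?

4th

Day 28 falls in week ⌈28/7⌉ of the month.
Days 1–7 hold the 1st Friday, 8–14 the 2nd, 15–21 the 3rd, 22–28 the 4th, 29–31 the 5th.
28 is in the range for the 4th.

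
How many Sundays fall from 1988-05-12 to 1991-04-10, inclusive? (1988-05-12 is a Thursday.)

152

1988-05-12 is a Thursday; the first Sunday on or after it is 1988-05-15 (3 days later).
From 1988-05-15 to 1991-04-10: 230 + 365 + 365 + 100 = 1060 days (rest of 1988, 1989, 1990, to 1991-04-10 in 1991).
1060 ÷ 7 = 151 full weeks with remainder 3, so 151 more Sundays after the first → 152.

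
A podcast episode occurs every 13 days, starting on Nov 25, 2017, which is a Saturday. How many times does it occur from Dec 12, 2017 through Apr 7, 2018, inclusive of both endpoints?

9

Occurrences land 13·i days after Nov 25, 2017 for i = 0, 1, 2, …
Dec 12, 2017 is 17 days after the start; 17 ÷ 13 = 1 remainder 4; since the remainder is 4, round up to i = 2. First occurrence in the window: #3 on Dec 21, 2017 (2×13 = 26 days in).
Apr 7, 2018 is 133 days after the start; 133 ÷ 13 = 10 remainder 3. Last occurrence in the window: #11 on Apr 4, 2018.
Occurrences #3 through #11: 9 in total.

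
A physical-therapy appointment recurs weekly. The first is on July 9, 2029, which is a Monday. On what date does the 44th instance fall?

May 6, 2030

The 44th occurrence is 43 intervals after the first: 43 × 7 = 301 days after July 9, 2029.
July has 31 days — 22 days to the end of July leaves 279.
August has 31 days (248 left).
September has 30 days (218 left).
October has 31 days (187 left).
November has 30 days (157 left).
December has 31 days (126 left).
January has 31 days (95 left).
February has 28 days (67 left).
March has 31 days (36 left).
April has 30 days (6 left).
6 days into May → May 6, 2030.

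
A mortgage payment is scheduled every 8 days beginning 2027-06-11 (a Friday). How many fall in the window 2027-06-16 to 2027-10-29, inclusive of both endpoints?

17

Occurrences land 8·i days after 2027-06-11 for i = 0, 1, 2, …
2027-06-16 is 5 days after the start; 5 ÷ 8 = 0 remainder 5; since the remainder is 5, round up to i = 1. First occurrence in the window: #2 on 2027-06-19 (1×8 = 8 days in).
2027-10-29 is 140 days after the start; 140 ÷ 8 = 17 remainder 4. Last occurrence in the window: #18 on 2027-10-25.
Occurrences #2 through #18: 17 in total.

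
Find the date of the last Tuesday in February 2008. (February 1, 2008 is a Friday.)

February 2008 begins on a Friday, so the first Tuesday is February 5 (4 days later).
February 2008 has 29 days. Adding weeks: 5, 12, 19, 26 — the last one ≤ 29 is the 26th.

26 February 2008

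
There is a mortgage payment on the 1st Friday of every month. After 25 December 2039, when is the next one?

December 2039 starts on a Thursday, so its 1st Friday is 2 December 2039 (1 day in).
That is not after 25 December 2039, so look at January 2040.
January 2040 starts on a Sunday, so its 1st Friday is 6 January 2040 (5 days in).

6 January 2040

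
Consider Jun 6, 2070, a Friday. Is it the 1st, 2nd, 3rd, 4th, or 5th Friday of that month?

Day 6 falls in week ⌈6/7⌉ of the month.
Days 1–7 hold the 1st Friday, 8–14 the 2nd, 15–21 the 3rd, 22–28 the 4th, 29–31 the 5th.
6 is in the range for the 1st.

1st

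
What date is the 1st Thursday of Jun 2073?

Jun 1, 2073

The first Thursday of Jun 2073 is Jun 1.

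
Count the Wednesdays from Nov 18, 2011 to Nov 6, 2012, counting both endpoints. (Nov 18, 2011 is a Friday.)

50

Nov 18, 2011 is a Friday; the first Wednesday on or after it is Nov 23, 2011 (5 days later).
From Nov 23, 2011 to Nov 6, 2012: 38 + 311 = 349 days (rest of 2011, to Nov 6, 2012 in 2012).
349 ÷ 7 = 49 full weeks with remainder 6, so 49 more Wednesdays after the first → 50.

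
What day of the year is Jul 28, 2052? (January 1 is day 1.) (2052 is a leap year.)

Days in months before Jul: 31 + 29 + 31 + 30 + 31 + 30 = 182.
Plus 28 days into Jul → day 210.

210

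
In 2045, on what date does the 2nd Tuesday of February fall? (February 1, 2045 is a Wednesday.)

2045-02-14

February 2045 begins on a Wednesday, so the first Tuesday is February 7 (6 days later).
The 2nd Tuesday is 1 weeks later: 7 + 7 = 14.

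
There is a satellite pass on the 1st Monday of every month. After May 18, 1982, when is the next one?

June 7, 1982

May 1982 starts on a Saturday, so its 1st Monday is May 3, 1982 (2 days in).
That is not after May 18, 1982, so look at June 1982.
June 1982 starts on a Tuesday, so its 1st Monday is June 7, 1982 (6 days in).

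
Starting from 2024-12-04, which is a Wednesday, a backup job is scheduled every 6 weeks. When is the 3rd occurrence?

The 3rd occurrence is 2 intervals after the first: 2 × 42 = 84 days after 2024-12-04.
December has 31 days — 27 days to the end of December leaves 57.
January has 31 days (26 left).
26 days into February → 2025-02-26.

2025-02-26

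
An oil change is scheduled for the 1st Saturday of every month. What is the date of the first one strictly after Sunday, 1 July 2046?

7 July 2046

July 2046 starts on a Sunday, so its 1st Saturday is 7 July 2046 (6 days in).
7 July 2046 is after 1 July 2046, so that is the next one.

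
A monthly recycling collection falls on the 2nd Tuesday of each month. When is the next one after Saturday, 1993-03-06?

1993-03-09

March 1993 starts on a Monday; its first Tuesday is the 2nd, so the 2nd Tuesday is the 9th — 1993-03-09.
1993-03-09 is after 1993-03-06, so that is the next one.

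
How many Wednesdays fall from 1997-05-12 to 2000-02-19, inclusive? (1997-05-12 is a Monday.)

1997-05-12 is a Monday; the first Wednesday on or after it is 1997-05-14 (2 days later).
From 1997-05-14 to 2000-02-19: 231 + 365 + 365 + 50 = 1011 days (rest of 1997, 1998, 1999, to 2000-02-19 in 2000).
1011 ÷ 7 = 144 full weeks with remainder 3, so 144 more Wednesdays after the first → 145.

145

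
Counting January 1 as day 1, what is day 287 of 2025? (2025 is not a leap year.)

October 14, 2025

January has 31 days (287 − 31 = 256 remain).
February has 28 days (256 − 28 = 228 remain).
March has 31 days (228 − 31 = 197 remain).
April has 30 days (197 − 30 = 167 remain).
May has 31 days (167 − 31 = 136 remain).
June has 30 days (136 − 30 = 106 remain).
July has 31 days (106 − 31 = 75 remain).
August has 31 days (75 − 31 = 44 remain).
September has 30 days (44 − 30 = 14 remain).
14 into October → October 14.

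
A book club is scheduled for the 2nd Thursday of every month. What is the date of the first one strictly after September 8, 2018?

September 13, 2018

September 2018 starts on a Saturday; its first Thursday is the 6th, so the 2nd Thursday is the 13th — September 13, 2018.
September 13, 2018 is after September 8, 2018, so that is the next one.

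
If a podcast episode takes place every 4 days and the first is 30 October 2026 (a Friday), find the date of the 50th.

The 50th occurrence is 49 intervals after the first: 49 × 4 = 196 days after 30 October 2026.
October has 31 days — 1 day to the end of October leaves 195.
November has 30 days (165 left).
December has 31 days (134 left).
January has 31 days (103 left).
February has 28 days (75 left).
March has 31 days (44 left).
April has 30 days (14 left).
14 days into May → 14 May 2027.

14 May 2027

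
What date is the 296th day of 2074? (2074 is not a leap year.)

January has 31 days (296 − 31 = 265 remain).
February has 28 days (265 − 28 = 237 remain).
March has 31 days (237 − 31 = 206 remain).
April has 30 days (206 − 30 = 176 remain).
May has 31 days (176 − 31 = 145 remain).
June has 30 days (145 − 30 = 115 remain).
July has 31 days (115 − 31 = 84 remain).
August has 31 days (84 − 31 = 53 remain).
September has 30 days (53 − 30 = 23 remain).
23 into October → October 23.

2074-10-23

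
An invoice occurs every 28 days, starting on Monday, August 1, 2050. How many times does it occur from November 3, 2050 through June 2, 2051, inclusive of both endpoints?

Occurrences land 28·i days after August 1, 2050 for i = 0, 1, 2, …
November 3, 2050 is 94 days after the start; 94 ÷ 28 = 3 remainder 10; since the remainder is 10, round up to i = 4. First occurrence in the window: #5 on November 21, 2050 (4×28 = 112 days in).
June 2, 2051 is 305 days after the start; 305 ÷ 28 = 10 remainder 25. Last occurrence in the window: #11 on May 8, 2051.
Occurrences #5 through #11: 7 in total.

7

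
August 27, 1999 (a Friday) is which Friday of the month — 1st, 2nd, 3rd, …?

4th

Day 27 falls in week ⌈27/7⌉ of the month.
Days 1–7 hold the 1st Friday, 8–14 the 2nd, 15–21 the 3rd, 22–28 the 4th, 29–31 the 5th.
27 is in the range for the 4th.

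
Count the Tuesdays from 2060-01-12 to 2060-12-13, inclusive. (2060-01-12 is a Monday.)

2060-01-12 is a Monday; the first Tuesday on or after it is 2060-01-13 (1 day later).
From 2060-01-13 to 2060-12-13: 18 + 29 + 31 + 30 + 31 + 30 + 31 + 31 + 30 + 31 + 30 + 13 = 335 days (rest of January, February, March, April, May, June, July, August, September, October, November, December).
335 ÷ 7 = 47 full weeks with remainder 6, so 47 more Tuesdays after the first → 48.

48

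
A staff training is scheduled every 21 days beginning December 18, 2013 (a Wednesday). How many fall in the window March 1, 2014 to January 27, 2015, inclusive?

Occurrences land 21·i days after December 18, 2013 for i = 0, 1, 2, …
March 1, 2014 is 73 days after the start; 73 ÷ 21 = 3 remainder 10; since the remainder is 10, round up to i = 4. First occurrence in the window: #5 on March 12, 2014 (4×21 = 84 days in).
January 27, 2015 is 405 days after the start; 405 ÷ 21 = 19 remainder 6. Last occurrence in the window: #20 on January 21, 2015.
Occurrences #5 through #20: 16 in total.

16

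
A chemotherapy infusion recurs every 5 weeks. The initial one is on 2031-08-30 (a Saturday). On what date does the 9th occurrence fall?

The 9th occurrence is 8 intervals after the first: 8 × 35 = 280 days after 2031-08-30.
August has 31 days — 1 day to the end of August leaves 279.
September has 30 days (249 left).
October has 31 days (218 left).
November has 30 days (188 left).
December has 31 days (157 left).
January has 31 days (126 left).
February has 29 days (97 left).
March has 31 days (66 left).
April has 30 days (36 left).
May has 31 days (5 left).
5 days into June → 2032-06-05.

2032-06-05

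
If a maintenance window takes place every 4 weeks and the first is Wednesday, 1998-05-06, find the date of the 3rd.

1998-07-01

The 3rd occurrence is 2 intervals after the first: 2 × 28 = 56 days after 1998-05-06.
May has 31 days — 25 days to the end of May leaves 31.
June has 30 days (1 left).
1 day into July → 1998-07-01.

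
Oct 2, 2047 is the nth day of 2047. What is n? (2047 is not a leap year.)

275

Days in months before Oct: 31 + 28 + 31 + 30 + 31 + 30 + 31 + 31 + 30 = 273.
Plus 2 days into Oct → day 275.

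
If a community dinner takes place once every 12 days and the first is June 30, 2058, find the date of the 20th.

February 13, 2059

The 20th occurrence is 19 intervals after the first: 19 × 12 = 228 days after June 30, 2058.
June has 30 days — 0 days to the end of June leaves 228.
July has 31 days (197 left).
August has 31 days (166 left).
September has 30 days (136 left).
October has 31 days (105 left).
November has 30 days (75 left).
December has 31 days (44 left).
January has 31 days (13 left).
13 days into February → February 13, 2059.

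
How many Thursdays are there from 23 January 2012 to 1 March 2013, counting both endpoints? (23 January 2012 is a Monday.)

23 January 2012 is a Monday; the first Thursday on or after it is 26 January 2012 (3 days later).
From 26 January 2012 to 1 March 2013: 340 + 60 = 400 days (rest of 2012, to 1 March 2013 in 2013).
400 ÷ 7 = 57 full weeks with remainder 1, so 57 more Thursdays after the first → 58.

58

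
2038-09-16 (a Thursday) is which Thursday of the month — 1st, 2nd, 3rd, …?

Day 16 falls in week ⌈16/7⌉ of the month.
Days 1–7 hold the 1st Thursday, 8–14 the 2nd, 15–21 the 3rd, 22–28 the 4th, 29–31 the 5th.
16 is in the range for the 3rd.

3rd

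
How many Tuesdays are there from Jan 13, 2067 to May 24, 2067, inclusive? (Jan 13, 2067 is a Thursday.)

Jan 13, 2067 is a Thursday; the first Tuesday on or after it is Jan 18, 2067 (5 days later).
From Jan 18, 2067 to May 24, 2067: 13 + 28 + 31 + 30 + 24 = 126 days (rest of Jan, Feb, Mar, Apr, May).
126 ÷ 7 = 18 full weeks with remainder 0, so 18 more Tuesdays after the first → 19.

19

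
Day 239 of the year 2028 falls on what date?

August 26, 2028

January has 31 days (239 − 31 = 208 remain).
February has 29 days (208 − 29 = 179 remain).
March has 31 days (179 − 31 = 148 remain).
April has 30 days (148 − 30 = 118 remain).
May has 31 days (118 − 31 = 87 remain).
June has 30 days (87 − 30 = 57 remain).
July has 31 days (57 − 31 = 26 remain).
26 into August → August 26.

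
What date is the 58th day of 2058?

February 27, 2058

January has 31 days (58 − 31 = 27 remain).
27 into February → February 27.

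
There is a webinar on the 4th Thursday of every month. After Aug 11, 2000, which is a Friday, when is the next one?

Aug 2000 starts on a Tuesday; its first Thursday is the 3rd, so the 4th Thursday is the 24th — Aug 24, 2000.
Aug 24, 2000 is after Aug 11, 2000, so that is the next one.

Aug 24, 2000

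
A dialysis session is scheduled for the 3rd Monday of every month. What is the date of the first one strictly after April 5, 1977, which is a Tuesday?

April 18, 1977

April 1977 starts on a Friday; its first Monday is the 4th, so the 3rd Monday is the 18th — April 18, 1977.
April 18, 1977 is after April 5, 1977, so that is the next one.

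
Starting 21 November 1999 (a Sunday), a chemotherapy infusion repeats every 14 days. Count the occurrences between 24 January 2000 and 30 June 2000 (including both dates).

Occurrences land 14·i days after 21 November 1999 for i = 0, 1, 2, …
24 January 2000 is 64 days after the start; 64 ÷ 14 = 4 remainder 8; since the remainder is 8, round up to i = 5. First occurrence in the window: #6 on 30 January 2000 (5×14 = 70 days in).
30 June 2000 is 222 days after the start; 222 ÷ 14 = 15 remainder 12. Last occurrence in the window: #16 on 18 June 2000.
Occurrences #6 through #16: 11 in total.

11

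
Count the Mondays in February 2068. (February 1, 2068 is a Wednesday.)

February 1, 2068 is a Wednesday; the first Monday on or after it is February 6, 2068 (5 days later).
From February 6, 2068 to February 29, 2068 is 29 − 6 = 23 days.
23 ÷ 7 = 3 full weeks with remainder 2, so 3 more Mondays after the first → 4.

4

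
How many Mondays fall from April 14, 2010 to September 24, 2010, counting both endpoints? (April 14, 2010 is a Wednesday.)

April 14, 2010 is a Wednesday; the first Monday on or after it is April 19, 2010 (5 days later).
From April 19, 2010 to September 24, 2010: 11 + 31 + 30 + 31 + 31 + 24 = 158 days (rest of April, May, June, July, August, September).
158 ÷ 7 = 22 full weeks with remainder 4, so 22 more Mondays after the first → 23.

23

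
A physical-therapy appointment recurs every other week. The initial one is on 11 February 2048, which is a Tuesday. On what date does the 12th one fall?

The 12th occurrence is 11 intervals after the first: 11 × 14 = 154 days after 11 February 2048.
February has 29 days — 18 days to the end of February leaves 136.
March has 31 days (105 left).
April has 30 days (75 left).
May has 31 days (44 left).
June has 30 days (14 left).
14 days into July → 14 July 2048.

14 July 2048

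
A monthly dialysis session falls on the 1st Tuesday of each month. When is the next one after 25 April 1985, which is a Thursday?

April 1985 starts on a Monday, so its 1st Tuesday is 2 April 1985 (1 day in).
That is not after 25 April 1985, so look at May 1985.
May 1985 starts on a Wednesday, so its 1st Tuesday is 7 May 1985 (6 days in).

7 May 1985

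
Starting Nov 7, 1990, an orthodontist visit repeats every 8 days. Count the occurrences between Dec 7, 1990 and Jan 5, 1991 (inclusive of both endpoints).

4

Occurrences land 8·i days after Nov 7, 1990 for i = 0, 1, 2, …
Dec 7, 1990 is 30 days after the start; 30 ÷ 8 = 3 remainder 6; since the remainder is 6, round up to i = 4. First occurrence in the window: #5 on Dec 9, 1990 (4×8 = 32 days in).
Jan 5, 1991 is 59 days after the start; 59 ÷ 8 = 7 remainder 3. Last occurrence in the window: #8 on Jan 2, 1991.
Occurrences #5 through #8: 4 in total.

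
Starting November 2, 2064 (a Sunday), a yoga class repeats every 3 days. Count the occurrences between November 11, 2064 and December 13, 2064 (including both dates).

11

Occurrences land 3·i days after November 2, 2064 for i = 0, 1, 2, …
November 11, 2064 is 9 days after the start; 9 ÷ 3 = 3 remainder 0. First occurrence in the window: #4 on November 11, 2064 (3×3 = 9 days in).
December 13, 2064 is 41 days after the start; 41 ÷ 3 = 13 remainder 2. Last occurrence in the window: #14 on December 11, 2064.
Occurrences #4 through #14: 11 in total.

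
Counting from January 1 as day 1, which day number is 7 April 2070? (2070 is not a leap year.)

97

Days in months before April: 31 + 28 + 31 = 90.
Plus 7 days into April → day 97.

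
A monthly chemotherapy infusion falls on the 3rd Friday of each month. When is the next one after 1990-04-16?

1990-04-20

April 1990 starts on a Sunday; its first Friday is the 6th, so the 3rd Friday is the 20th — 1990-04-20.
1990-04-20 is after 1990-04-16, so that is the next one.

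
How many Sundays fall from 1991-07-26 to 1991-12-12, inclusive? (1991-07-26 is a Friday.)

20

1991-07-26 is a Friday; the first Sunday on or after it is 1991-07-28 (2 days later).
From 1991-07-28 to 1991-12-12: 3 + 31 + 30 + 31 + 30 + 12 = 137 days (rest of July, August, September, October, November, December).
137 ÷ 7 = 19 full weeks with remainder 4, so 19 more Sundays after the first → 20.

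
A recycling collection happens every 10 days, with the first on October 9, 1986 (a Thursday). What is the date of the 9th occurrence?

The 9th occurrence is 8 intervals after the first: 8 × 10 = 80 days after October 9, 1986.
October has 31 days — 22 days to the end of October leaves 58.
November has 30 days (28 left).
28 days into December → December 28, 1986.

December 28, 1986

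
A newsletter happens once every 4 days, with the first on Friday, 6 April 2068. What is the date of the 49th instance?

The 49th occurrence is 48 intervals after the first: 48 × 4 = 192 days after 6 April 2068.
April has 30 days — 24 days to the end of April leaves 168.
May has 31 days (137 left).
June has 30 days (107 left).
July has 31 days (76 left).
August has 31 days (45 left).
September has 30 days (15 left).
15 days into October → 15 October 2068.

15 October 2068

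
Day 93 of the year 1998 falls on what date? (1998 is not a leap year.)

Apr 3, 1998

Jan has 31 days (93 − 31 = 62 remain).
Feb has 28 days (62 − 28 = 34 remain).
Mar has 31 days (34 − 31 = 3 remain).
3 into Apr → Apr 3.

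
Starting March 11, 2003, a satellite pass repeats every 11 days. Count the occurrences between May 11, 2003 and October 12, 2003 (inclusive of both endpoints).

Occurrences land 11·i days after March 11, 2003 for i = 0, 1, 2, …
May 11, 2003 is 61 days after the start; 61 ÷ 11 = 5 remainder 6; since the remainder is 6, round up to i = 6. First occurrence in the window: #7 on May 16, 2003 (6×11 = 66 days in).
October 12, 2003 is 215 days after the start; 215 ÷ 11 = 19 remainder 6. Last occurrence in the window: #20 on October 6, 2003.
Occurrences #7 through #20: 14 in total.

14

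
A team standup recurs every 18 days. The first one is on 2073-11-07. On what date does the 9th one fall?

2074-03-31

The 9th occurrence is 8 intervals after the first: 8 × 18 = 144 days after 2073-11-07.
November has 30 days — 23 days to the end of November leaves 121.
December has 31 days (90 left).
January has 31 days (59 left).
February has 28 days (31 left).
31 days into March → 2074-03-31.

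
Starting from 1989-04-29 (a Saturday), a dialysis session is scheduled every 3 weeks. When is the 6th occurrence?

The 6th occurrence is 5 intervals after the first: 5 × 21 = 105 days after 1989-04-29.
April has 30 days — 1 day to the end of April leaves 104.
May has 31 days (73 left).
June has 30 days (43 left).
July has 31 days (12 left).
12 days into August → 1989-08-12.

1989-08-12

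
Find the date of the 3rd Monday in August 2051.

The first Monday of August 2051 is August 7.
The 3rd Monday is 2 weeks later: 7 + 14 = 21.

2051-08-21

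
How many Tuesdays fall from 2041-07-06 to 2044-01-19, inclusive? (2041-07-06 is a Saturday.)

2041-07-06 is a Saturday; the first Tuesday on or after it is 2041-07-09 (3 days later).
From 2041-07-09 to 2044-01-19: 175 + 365 + 365 + 19 = 924 days (rest of 2041, 2042, 2043, to 2044-01-19 in 2044).
924 ÷ 7 = 132 full weeks with remainder 0, so 132 more Tuesdays after the first → 133.

133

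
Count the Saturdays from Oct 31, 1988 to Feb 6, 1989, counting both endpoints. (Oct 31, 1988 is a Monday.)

14

Oct 31, 1988 is a Monday; the first Saturday on or after it is Nov 5, 1988 (5 days later).
From Nov 5, 1988 to Feb 6, 1989: 25 + 31 + 31 + 6 = 93 days (rest of Nov, Dec, Jan, Feb).
93 ÷ 7 = 13 full weeks with remainder 2, so 13 more Saturdays after the first → 14.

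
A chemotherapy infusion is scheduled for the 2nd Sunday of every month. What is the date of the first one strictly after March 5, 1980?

March 9, 1980

March 1980 starts on a Saturday; its first Sunday is the 2nd, so the 2nd Sunday is the 9th — March 9, 1980.
March 9, 1980 is after March 5, 1980, so that is the next one.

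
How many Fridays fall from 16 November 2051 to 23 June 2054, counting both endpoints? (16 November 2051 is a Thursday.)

16 November 2051 is a Thursday; the first Friday on or after it is 17 November 2051 (1 day later).
From 17 November 2051 to 23 June 2054: 44 + 366 + 365 + 174 = 949 days (rest of 2051, 2052, 2053, to 23 June 2054 in 2054).
949 ÷ 7 = 135 full weeks with remainder 4, so 135 more Fridays after the first → 136.

136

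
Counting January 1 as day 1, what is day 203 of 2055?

Jul 22, 2055

Jan has 31 days (203 − 31 = 172 remain).
Feb has 28 days (172 − 28 = 144 remain).
Mar has 31 days (144 − 31 = 113 remain).
Apr has 30 days (113 − 30 = 83 remain).
May has 31 days (83 − 31 = 52 remain).
Jun has 30 days (52 − 30 = 22 remain).
22 into Jul → Jul 22.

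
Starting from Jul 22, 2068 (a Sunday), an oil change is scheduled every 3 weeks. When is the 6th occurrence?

Nov 4, 2068

The 6th occurrence is 5 intervals after the first: 5 × 21 = 105 days after Jul 22, 2068.
Jul has 31 days — 9 days to the end of Jul leaves 96.
Aug has 31 days (65 left).
Sep has 30 days (35 left).
Oct has 31 days (4 left).
4 days into Nov → Nov 4, 2068.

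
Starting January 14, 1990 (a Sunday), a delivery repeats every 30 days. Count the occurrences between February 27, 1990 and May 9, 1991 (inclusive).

15

Occurrences land 30·i days after January 14, 1990 for i = 0, 1, 2, …
February 27, 1990 is 44 days after the start; 44 ÷ 30 = 1 remainder 14; since the remainder is 14, round up to i = 2. First occurrence in the window: #3 on March 15, 1990 (2×30 = 60 days in).
May 9, 1991 is 480 days after the start; 480 ÷ 30 = 16 remainder 0. Last occurrence in the window: #17 on May 9, 1991.
Occurrences #3 through #17: 15 in total.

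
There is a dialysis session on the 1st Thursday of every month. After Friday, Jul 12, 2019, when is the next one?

Aug 1, 2019

Jul 2019 starts on a Monday, so its 1st Thursday is Jul 4, 2019 (3 days in).
That is not after Jul 12, 2019, so look at Aug 2019.
Aug 2019 starts on a Thursday, so its 1st Thursday is Aug 1, 2019.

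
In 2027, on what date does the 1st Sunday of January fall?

January 2027 begins on a Friday, so the first Sunday is January 3 (2 days later).

2027-01-03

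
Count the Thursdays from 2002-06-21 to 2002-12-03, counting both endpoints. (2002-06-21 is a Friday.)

2002-06-21 is a Friday; the first Thursday on or after it is 2002-06-27 (6 days later).
From 2002-06-27 to 2002-12-03: 3 + 31 + 31 + 30 + 31 + 30 + 3 = 159 days (rest of June, July, August, September, October, November, December).
159 ÷ 7 = 22 full weeks with remainder 5, so 22 more Thursdays after the first → 23.

23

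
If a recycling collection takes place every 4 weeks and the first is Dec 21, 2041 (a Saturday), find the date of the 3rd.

Feb 15, 2042

The 3rd occurrence is 2 intervals after the first: 2 × 28 = 56 days after Dec 21, 2041.
Dec has 31 days — 10 days to the end of Dec leaves 46.
Jan has 31 days (15 left).
15 days into Feb → Feb 15, 2042.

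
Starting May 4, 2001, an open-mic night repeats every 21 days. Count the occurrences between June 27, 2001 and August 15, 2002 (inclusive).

Occurrences land 21·i days after May 4, 2001 for i = 0, 1, 2, …
June 27, 2001 is 54 days after the start; 54 ÷ 21 = 2 remainder 12; since the remainder is 12, round up to i = 3. First occurrence in the window: #4 on July 6, 2001 (3×21 = 63 days in).
August 15, 2002 is 468 days after the start; 468 ÷ 21 = 22 remainder 6. Last occurrence in the window: #23 on August 9, 2002.
Occurrences #4 through #23: 20 in total.

20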